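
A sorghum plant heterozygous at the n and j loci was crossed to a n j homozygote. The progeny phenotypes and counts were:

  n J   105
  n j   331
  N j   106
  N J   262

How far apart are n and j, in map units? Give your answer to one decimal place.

26.2 map units

The two most frequent classes, N J (262) and n j (331), are the parental types, so the F1 was N J / n j.
The recombinant classes are N j and n J: 106 + 105 = 211.
Recombination frequency = 211/804 = 0.2624 ≈ 26.2%, i.e. 26.2 map units.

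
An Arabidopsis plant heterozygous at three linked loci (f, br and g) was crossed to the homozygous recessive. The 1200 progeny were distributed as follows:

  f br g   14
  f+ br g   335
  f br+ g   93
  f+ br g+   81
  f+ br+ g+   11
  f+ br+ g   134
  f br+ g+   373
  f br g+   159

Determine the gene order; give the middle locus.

The two most frequent reciprocal classes, f br+ g+ and f+ br g, are the parental types, so the F1 was f br+ g+ / f+ br g.
The two rarest classes, f+ br+ g+ and f br g, are the double crossovers. Comparing them with the parentals, only the f allele has switched, so f is the middle locus and the order is g – f – br.

f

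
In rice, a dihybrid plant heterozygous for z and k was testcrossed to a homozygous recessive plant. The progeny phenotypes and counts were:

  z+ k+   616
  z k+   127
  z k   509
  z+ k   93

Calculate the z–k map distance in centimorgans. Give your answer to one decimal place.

The two most frequent classes, z+ k+ (616) and z k (509), are the parental types, so the F1 was z+ k+ / z k.
The recombinant classes are z+ k and z k+: 93 + 127 = 220.
Recombination frequency = 220/1345 = 0.1636 ≈ 16.4%, i.e. 16.4 centimorgans.

16.4 centimorgans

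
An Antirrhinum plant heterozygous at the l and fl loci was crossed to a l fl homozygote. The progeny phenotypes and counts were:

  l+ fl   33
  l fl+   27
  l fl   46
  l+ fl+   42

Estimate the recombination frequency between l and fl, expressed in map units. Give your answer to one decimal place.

The two most frequent classes, l+ fl+ (42) and l fl (46), are the parental types, so the F1 was l+ fl+ / l fl.
The recombinant classes are l+ fl and l fl+: 33 + 27 = 60.
Recombination frequency = 60/148 = 0.4054 ≈ 40.5%, i.e. 40.5 map units.

40.5 map units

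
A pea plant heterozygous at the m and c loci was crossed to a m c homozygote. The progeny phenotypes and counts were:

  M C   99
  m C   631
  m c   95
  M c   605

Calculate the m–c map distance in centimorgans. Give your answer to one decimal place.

13.6 centimorgans

The two most frequent classes, M c (605) and m C (631), are the parental types, so the F1 was M c / m C.
The recombinant classes are M C and m c: 99 + 95 = 194.
Recombination frequency = 194/1430 = 0.1357 ≈ 13.6%, i.e. 13.6 centimorgans.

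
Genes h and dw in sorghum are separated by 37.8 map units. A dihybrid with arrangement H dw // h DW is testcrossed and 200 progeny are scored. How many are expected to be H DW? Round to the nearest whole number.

38

A map distance of 37.8 map units corresponds to a recombination frequency of 0.378.
The F1 is H dw / h DW, so H DW is a recombinant gamete class with expected frequency r/2 = 0.378/2 = 0.1890.
Expected number = 0.1890 × 200 = 37.80 ≈ 38.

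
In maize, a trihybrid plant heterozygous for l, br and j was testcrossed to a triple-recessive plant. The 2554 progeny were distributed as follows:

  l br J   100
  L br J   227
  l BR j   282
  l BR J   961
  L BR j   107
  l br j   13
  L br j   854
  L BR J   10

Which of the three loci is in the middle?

l

The two most frequent reciprocal classes, l BR J and L br j, are the parental types, so the F1 was l BR J / L br j.
The two rarest classes, L BR J and l br j, are the double crossovers. Comparing them with the parentals, only the l allele has switched, so l is the middle locus and the order is j – l – br.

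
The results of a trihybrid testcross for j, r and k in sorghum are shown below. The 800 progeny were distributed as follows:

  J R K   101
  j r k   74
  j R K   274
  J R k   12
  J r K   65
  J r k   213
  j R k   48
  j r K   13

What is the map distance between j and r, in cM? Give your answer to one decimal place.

25.0 cM

The two most frequent reciprocal classes, J r k and j R K, are the parental types, so the F1 was J r k / j R K.
The two rarest classes, J R k and j r K, are the double crossovers. Comparing them with the parentals, only the r allele has switched, so r is the middle locus and the order is j – r – k.
Crossovers in the j–r interval produce the single-crossover classes j r k and J R K (74 + 101 = 175) plus the double crossovers (25).
RF(j–r) = (175 + 25) / 800 = 200/800 = 0.2500 → 25.0 cM.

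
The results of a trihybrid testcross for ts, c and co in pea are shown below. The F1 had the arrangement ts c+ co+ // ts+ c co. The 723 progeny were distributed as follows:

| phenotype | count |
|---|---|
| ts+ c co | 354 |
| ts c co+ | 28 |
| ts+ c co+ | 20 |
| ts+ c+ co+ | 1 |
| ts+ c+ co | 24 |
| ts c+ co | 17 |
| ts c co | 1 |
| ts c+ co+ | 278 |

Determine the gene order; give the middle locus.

ts

The two rarest classes, ts+ c+ co+ and ts c co, are the double crossovers. Comparing them with the parentals, only the ts allele has switched, so ts is the middle locus and the order is c – ts – co.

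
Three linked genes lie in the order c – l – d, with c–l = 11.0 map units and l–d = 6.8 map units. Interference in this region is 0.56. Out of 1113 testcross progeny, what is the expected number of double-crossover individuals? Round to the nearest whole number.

Map distances give recombination frequencies of 0.110 and 0.068 for the two intervals.
With interference 0.56 (so coincidence = 0.44), expected double-crossover frequency = 0.110 × 0.068 × 0.44 = 0.00329.
Expected number = 0.00329 × 1113 = 3.66 ≈ 4.

4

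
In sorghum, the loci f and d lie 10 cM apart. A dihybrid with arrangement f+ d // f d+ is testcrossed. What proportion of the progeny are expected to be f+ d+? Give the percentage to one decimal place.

5.0%

A map distance of 10 cM corresponds to a recombination frequency of 0.100.
The F1 is f+ d / f d+, so f+ d+ is a recombinant gamete class with expected frequency r/2 = 0.100/2 = 0.0500.
That is 0.0500 = 5.0% of the progeny.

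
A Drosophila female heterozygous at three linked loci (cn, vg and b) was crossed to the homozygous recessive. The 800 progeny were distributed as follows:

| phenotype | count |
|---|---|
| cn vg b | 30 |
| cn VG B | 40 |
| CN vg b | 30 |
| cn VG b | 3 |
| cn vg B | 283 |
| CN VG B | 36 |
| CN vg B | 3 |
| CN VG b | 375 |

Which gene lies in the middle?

The two most frequent reciprocal classes, cn vg B and CN VG b, are the parental types, so the F1 was cn vg B / CN VG b.
The two rarest classes, CN vg B and cn VG b, are the double crossovers. Comparing them with the parentals, only the cn allele has switched, so cn is the middle locus and the order is vg – cn – b.

cn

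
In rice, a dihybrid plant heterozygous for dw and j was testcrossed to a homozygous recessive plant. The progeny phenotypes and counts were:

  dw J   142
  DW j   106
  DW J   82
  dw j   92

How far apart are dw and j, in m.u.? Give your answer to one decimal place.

41.2 m.u.

The two most frequent classes, DW j (106) and dw J (142), are the parental types, so the F1 was DW j / dw J.
The recombinant classes are DW J and dw j: 82 + 92 = 174.
Recombination frequency = 174/422 = 0.4123 ≈ 41.2%, i.e. 41.2 m.u.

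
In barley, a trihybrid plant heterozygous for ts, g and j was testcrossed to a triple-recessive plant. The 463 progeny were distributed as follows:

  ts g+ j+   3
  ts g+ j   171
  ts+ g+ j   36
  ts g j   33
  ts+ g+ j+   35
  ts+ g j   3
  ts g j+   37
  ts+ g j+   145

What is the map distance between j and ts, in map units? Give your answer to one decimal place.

The two most frequent reciprocal classes, ts g+ j and ts+ g j+, are the parental types, so the F1 was ts g+ j / ts+ g j+.
The two rarest classes, ts g+ j+ and ts+ g j, are the double crossovers. Comparing them with the parentals, only the j allele has switched, so j is the middle locus and the order is g – j – ts.
Crossovers in the j–ts interval produce the single-crossover classes ts+ g+ j and ts g j+ (36 + 37 = 73) plus the double crossovers (6).
RF(j–ts) = (73 + 6) / 463 = 79/463 = 0.1706 → 17.1 map units.

17.1 map units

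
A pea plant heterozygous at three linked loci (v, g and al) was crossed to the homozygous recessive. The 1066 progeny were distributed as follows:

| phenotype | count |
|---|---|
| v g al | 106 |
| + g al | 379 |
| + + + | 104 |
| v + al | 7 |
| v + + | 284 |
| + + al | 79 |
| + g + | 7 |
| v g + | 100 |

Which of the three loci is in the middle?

The two most frequent reciprocal classes, v + + and + g al, are the parental types, so the F1 was v + + / + g al.
The two rarest classes, v + al and + g +, are the double crossovers. Comparing them with the parentals, only the al allele has switched, so al is the middle locus and the order is g – al – v.

al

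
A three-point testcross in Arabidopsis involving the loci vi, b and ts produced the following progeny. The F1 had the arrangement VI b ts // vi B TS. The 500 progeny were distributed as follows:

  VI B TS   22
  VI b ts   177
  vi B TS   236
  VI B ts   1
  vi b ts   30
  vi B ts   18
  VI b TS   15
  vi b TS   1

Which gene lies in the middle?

The two rarest classes, VI B ts and vi b TS, are the double crossovers. Comparing them with the parentals, only the b allele has switched, so b is the middle locus and the order is vi – b – ts.

b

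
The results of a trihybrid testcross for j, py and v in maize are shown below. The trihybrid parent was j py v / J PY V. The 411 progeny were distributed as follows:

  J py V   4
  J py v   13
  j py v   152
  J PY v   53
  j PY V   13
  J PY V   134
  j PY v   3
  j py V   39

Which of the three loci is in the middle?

The two rarest classes, j PY v and J py V, are the double crossovers. Comparing them with the parentals, only the py allele has switched, so py is the middle locus and the order is v – py – j.

py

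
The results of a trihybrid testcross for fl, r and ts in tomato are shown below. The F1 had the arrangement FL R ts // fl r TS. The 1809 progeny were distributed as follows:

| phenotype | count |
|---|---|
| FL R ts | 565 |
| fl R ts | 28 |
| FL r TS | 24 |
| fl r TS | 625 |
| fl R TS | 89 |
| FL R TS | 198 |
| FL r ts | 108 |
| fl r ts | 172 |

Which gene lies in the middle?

fl

The two rarest classes, fl R ts and FL r TS, are the double crossovers. Comparing them with the parentals, only the fl allele has switched, so fl is the middle locus and the order is ts – fl – r.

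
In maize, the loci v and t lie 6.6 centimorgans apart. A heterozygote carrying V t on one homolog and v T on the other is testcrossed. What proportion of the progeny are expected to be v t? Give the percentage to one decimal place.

3.3%

A map distance of 6.6 centimorgans corresponds to a recombination frequency of 0.066.
The F1 is V t / v T, so v t is a recombinant gamete class with expected frequency r/2 = 0.066/2 = 0.0330.
That is 0.0330 = 3.3% of the progeny.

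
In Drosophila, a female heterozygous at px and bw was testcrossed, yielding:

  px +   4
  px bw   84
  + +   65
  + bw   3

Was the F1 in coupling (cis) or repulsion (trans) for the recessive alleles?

cis

The two most frequent classes are + + (65) and px bw (84); these are the parental (non-recombinant) types.
So the F1 carried + + on one chromosome and px bw on the other — the recessive alleles are on the same chromosome (cis / coupling).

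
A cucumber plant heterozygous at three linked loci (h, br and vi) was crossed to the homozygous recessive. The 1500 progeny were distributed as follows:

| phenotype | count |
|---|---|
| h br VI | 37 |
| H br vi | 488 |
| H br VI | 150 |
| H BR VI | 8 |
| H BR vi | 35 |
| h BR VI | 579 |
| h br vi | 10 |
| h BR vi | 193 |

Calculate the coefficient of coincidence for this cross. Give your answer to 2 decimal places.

0.83

The two most frequent reciprocal classes, H br vi and h BR VI, are the parental types, so the F1 was H br vi / h BR VI.
The two rarest classes, h br vi and H BR VI, are the double crossovers. Comparing them with the parentals, only the h allele has switched, so h is the middle locus and the order is br – h – vi.
br–h: (72 + 18)/1500 = 0.0600; h–vi: (343 + 18)/1500 = 0.2407.
Expected DCO frequency = 0.0600 × 0.2407 ≈ 0.01444; observed = 18/1500 ≈ 0.01200.
Coefficient of coincidence = 0.01200/0.01444 ≈ 0.83.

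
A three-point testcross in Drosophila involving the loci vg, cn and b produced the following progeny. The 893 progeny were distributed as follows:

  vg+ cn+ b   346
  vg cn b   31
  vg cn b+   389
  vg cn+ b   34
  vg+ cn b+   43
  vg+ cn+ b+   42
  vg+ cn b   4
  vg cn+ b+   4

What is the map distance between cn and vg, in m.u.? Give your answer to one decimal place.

The two most frequent reciprocal classes, vg cn b+ and vg+ cn+ b, are the parental types, so the F1 was vg cn b+ / vg+ cn+ b.
The two rarest classes, vg cn+ b+ and vg+ cn b, are the double crossovers. Comparing them with the parentals, only the cn allele has switched, so cn is the middle locus and the order is b – cn – vg.
Crossovers in the cn–vg interval produce the single-crossover classes vg+ cn b+ and vg cn+ b (43 + 34 = 77) plus the double crossovers (8).
RF(cn–vg) = (77 + 8) / 893 = 85/893 = 0.0952 → 9.5 m.u.

9.5 m.u.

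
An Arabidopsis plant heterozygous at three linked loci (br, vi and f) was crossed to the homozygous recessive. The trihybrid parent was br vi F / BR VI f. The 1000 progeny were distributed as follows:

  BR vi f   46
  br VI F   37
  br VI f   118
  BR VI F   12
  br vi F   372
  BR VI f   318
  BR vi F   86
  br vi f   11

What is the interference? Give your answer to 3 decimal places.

The two rarest classes, br vi f and BR VI F, are the double crossovers. Comparing them with the parentals, only the f allele has switched, so f is the middle locus and the order is br – f – vi.
br–f: (204 + 23)/1000 = 0.2270; f–vi: (83 + 23)/1000 = 0.1060.
Expected DCO frequency = 0.2270 × 0.1060 ≈ 0.02406; observed = 23/1000 ≈ 0.02300.
Coefficient of coincidence = 0.02300/0.02406 ≈ 0.956; interference = 1 − 0.956 = 0.044.

0.044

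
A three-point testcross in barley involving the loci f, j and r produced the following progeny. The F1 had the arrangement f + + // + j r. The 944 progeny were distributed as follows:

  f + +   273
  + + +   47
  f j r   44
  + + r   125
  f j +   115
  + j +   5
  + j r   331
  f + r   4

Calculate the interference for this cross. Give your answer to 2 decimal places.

0.66

The two rarest classes, f + r and + j +, are the double crossovers. Comparing them with the parentals, only the r allele has switched, so r is the middle locus and the order is f – r – j.
f–r: (91 + 9)/944 = 0.1059; r–j: (240 + 9)/944 = 0.2638.
Expected DCO frequency = 0.1059 × 0.2638 ≈ 0.02794; observed = 9/944 ≈ 0.00953.
Coefficient of coincidence = 0.00953/0.02794 ≈ 0.34; interference = 1 − 0.34 = 0.66.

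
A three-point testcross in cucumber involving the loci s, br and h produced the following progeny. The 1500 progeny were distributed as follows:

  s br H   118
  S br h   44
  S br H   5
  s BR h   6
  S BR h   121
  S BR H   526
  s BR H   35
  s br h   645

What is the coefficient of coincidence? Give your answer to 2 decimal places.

The two most frequent reciprocal classes, s br h and S BR H, are the parental types, so the F1 was s br h / S BR H.
The two rarest classes, s BR h and S br H, are the double crossovers. Comparing them with the parentals, only the br allele has switched, so br is the middle locus and the order is h – br – s.
h–br: (239 + 11)/1500 = 0.1667; br–s: (79 + 11)/1500 = 0.0600.
Expected DCO frequency = 0.1667 × 0.0600 ≈ 0.01000; observed = 11/1500 ≈ 0.00733.
Coefficient of coincidence = 0.00733/0.01000 ≈ 0.73.

0.73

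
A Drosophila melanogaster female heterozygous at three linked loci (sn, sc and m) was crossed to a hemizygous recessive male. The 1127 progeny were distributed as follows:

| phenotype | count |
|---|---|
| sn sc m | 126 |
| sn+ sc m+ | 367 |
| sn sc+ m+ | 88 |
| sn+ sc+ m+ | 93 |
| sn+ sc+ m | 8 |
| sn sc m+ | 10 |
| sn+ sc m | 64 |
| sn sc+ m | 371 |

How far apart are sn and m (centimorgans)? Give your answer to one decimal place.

The two most frequent reciprocal classes, sn sc+ m and sn+ sc m+, are the parental types, so the F1 was sn sc+ m / sn+ sc m+.
The two rarest classes, sn+ sc+ m and sn sc m+, are the double crossovers. Comparing them with the parentals, only the sn allele has switched, so sn is the middle locus and the order is m – sn – sc.
Crossovers in the m–sn interval produce the single-crossover classes sn sc+ m+ and sn+ sc m (88 + 64 = 152) plus the double crossovers (18).
RF(m–sn) = (152 + 18) / 1127 = 170/1127 = 0.1508 → 15.1 centimorgans.

15.1 centimorgans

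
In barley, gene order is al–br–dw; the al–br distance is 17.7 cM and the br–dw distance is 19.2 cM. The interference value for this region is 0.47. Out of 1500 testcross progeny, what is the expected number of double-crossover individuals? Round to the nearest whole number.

27

Map distances give recombination frequencies of 0.177 and 0.192 for the two intervals.
With interference 0.47 (so coincidence = 0.53), expected double-crossover frequency = 0.177 × 0.192 × 0.53 = 0.01801.
Expected number = 0.01801 × 1500 = 27.02 ≈ 27.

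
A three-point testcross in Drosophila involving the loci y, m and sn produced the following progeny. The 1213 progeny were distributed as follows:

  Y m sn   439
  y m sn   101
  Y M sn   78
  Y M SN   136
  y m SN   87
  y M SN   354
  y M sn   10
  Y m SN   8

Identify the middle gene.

The two most frequent reciprocal classes, y M SN and Y m sn, are the parental types, so the F1 was y M SN / Y m sn.
The two rarest classes, y M sn and Y m SN, are the double crossovers. Comparing them with the parentals, only the sn allele has switched, so sn is the middle locus and the order is m – sn – y.

sn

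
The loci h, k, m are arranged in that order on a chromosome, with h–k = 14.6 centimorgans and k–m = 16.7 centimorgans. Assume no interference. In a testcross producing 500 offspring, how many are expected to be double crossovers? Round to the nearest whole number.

Map distances give recombination frequencies of 0.146 and 0.167 for the two intervals.
With no interference, expected double-crossover frequency = 0.146 × 0.167 = 0.02438.
Expected number = 0.02438 × 500 = 12.19 ≈ 12.

12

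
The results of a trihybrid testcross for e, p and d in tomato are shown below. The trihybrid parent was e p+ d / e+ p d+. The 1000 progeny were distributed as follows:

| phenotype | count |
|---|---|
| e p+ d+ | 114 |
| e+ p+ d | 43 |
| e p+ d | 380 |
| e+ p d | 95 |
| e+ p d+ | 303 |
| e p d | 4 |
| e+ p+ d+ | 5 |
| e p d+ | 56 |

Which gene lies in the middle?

p

The two rarest classes, e p d and e+ p+ d+, are the double crossovers. Comparing them with the parentals, only the p allele has switched, so p is the middle locus and the order is d – p – e.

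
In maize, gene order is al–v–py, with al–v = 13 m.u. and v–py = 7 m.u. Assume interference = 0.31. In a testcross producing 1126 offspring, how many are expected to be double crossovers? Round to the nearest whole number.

Map distances give recombination frequencies of 0.130 and 0.070 for the two intervals.
With interference 0.31 (so coincidence = 0.69), expected double-crossover frequency = 0.130 × 0.070 × 0.69 = 0.00628.
Expected number = 0.00628 × 1126 = 7.07 ≈ 7.

7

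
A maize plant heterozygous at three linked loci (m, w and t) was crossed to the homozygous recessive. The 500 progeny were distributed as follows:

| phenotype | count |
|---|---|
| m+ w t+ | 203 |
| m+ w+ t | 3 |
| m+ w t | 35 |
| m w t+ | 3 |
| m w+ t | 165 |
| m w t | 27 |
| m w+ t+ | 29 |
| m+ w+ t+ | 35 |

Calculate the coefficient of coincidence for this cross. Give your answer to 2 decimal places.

The two most frequent reciprocal classes, m w+ t and m+ w t+, are the parental types, so the F1 was m w+ t / m+ w t+.
The two rarest classes, m+ w+ t and m w t+, are the double crossovers. Comparing them with the parentals, only the m allele has switched, so m is the middle locus and the order is w – m – t.
w–m: (62 + 6)/500 = 0.1360; m–t: (64 + 6)/500 = 0.1400.
Expected DCO frequency = 0.1360 × 0.1400 ≈ 0.01904; observed = 6/500 ≈ 0.01200.
Coefficient of coincidence = 0.01200/0.01904 ≈ 0.63.

0.63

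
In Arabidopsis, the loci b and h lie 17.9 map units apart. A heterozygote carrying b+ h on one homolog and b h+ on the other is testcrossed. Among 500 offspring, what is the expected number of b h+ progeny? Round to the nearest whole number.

205

A map distance of 17.9 map units corresponds to a recombination frequency of 0.179.
The F1 is b+ h / b h+, so b h+ is a parental gamete class with expected frequency (1 − r)/2 = 0.821/2 = 0.4105.
Expected number = 0.4105 × 500 = 205.25 ≈ 205.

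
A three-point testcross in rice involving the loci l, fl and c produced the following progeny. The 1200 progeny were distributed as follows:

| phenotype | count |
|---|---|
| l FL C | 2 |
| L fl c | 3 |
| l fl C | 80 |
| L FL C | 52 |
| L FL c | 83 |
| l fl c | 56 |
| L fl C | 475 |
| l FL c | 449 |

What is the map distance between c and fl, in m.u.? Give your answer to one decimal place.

The two most frequent reciprocal classes, l FL c and L fl C, are the parental types, so the F1 was l FL c / L fl C.
The two rarest classes, l FL C and L fl c, are the double crossovers. Comparing them with the parentals, only the c allele has switched, so c is the middle locus and the order is l – c – fl.
Crossovers in the c–fl interval produce the single-crossover classes l fl c and L FL C (56 + 52 = 108) plus the double crossovers (5).
RF(c–fl) = (108 + 5) / 1200 = 113/1200 = 0.0942 → 9.4 m.u.

9.4 m.u.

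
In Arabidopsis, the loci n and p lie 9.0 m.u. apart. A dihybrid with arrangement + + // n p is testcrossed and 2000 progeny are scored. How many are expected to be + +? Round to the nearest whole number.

910

A map distance of 9.0 m.u. corresponds to a recombination frequency of 0.090.
The F1 is + + / n p, so + + is a parental gamete class with expected frequency (1 − r)/2 = 0.910/2 = 0.4550.
Expected number = 0.4550 × 2000 = 910.00 ≈ 910.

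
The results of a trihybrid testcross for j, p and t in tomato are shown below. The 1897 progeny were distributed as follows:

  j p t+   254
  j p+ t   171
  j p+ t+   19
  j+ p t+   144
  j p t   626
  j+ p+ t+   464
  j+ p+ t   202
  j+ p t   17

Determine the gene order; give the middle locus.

j

The two most frequent reciprocal classes, j+ p+ t+ and j p t, are the parental types, so the F1 was j+ p+ t+ / j p t.
The two rarest classes, j p+ t+ and j+ p t, are the double crossovers. Comparing them with the parentals, only the j allele has switched, so j is the middle locus and the order is t – j – p.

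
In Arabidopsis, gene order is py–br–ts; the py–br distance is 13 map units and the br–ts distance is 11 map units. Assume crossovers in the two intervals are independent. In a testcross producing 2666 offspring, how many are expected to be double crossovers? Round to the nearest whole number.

38

Map distances give recombination frequencies of 0.130 and 0.110 for the two intervals.
With no interference, expected double-crossover frequency = 0.130 × 0.110 = 0.01430.
Expected number = 0.01430 × 2666 = 38.12 ≈ 38.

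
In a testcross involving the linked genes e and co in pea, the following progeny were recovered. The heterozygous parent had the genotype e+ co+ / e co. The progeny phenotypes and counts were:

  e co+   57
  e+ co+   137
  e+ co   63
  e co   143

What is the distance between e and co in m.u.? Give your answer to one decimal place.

30.0 m.u.

The recombinant classes are e+ co and e co+: 63 + 57 = 120.
Recombination frequency = 120/400 = 0.3000 ≈ 30.0%, i.e. 30.0 m.u.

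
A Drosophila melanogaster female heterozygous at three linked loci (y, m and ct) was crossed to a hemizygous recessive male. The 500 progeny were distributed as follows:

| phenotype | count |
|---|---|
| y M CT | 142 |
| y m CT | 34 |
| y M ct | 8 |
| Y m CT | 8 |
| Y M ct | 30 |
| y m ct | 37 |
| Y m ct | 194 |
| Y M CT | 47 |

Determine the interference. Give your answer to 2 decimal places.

The two most frequent reciprocal classes, Y m ct and y M CT, are the parental types, so the F1 was Y m ct / y M CT.
The two rarest classes, Y m CT and y M ct, are the double crossovers. Comparing them with the parentals, only the ct allele has switched, so ct is the middle locus and the order is m – ct – y.
m–ct: (64 + 16)/500 = 0.1600; ct–y: (84 + 16)/500 = 0.2000.
Expected DCO frequency = 0.1600 × 0.2000 ≈ 0.03200; observed = 16/500 ≈ 0.03200.
Coefficient of coincidence = 0.03200/0.03200 ≈ 1.00; interference = 1 − 1.00 = 0.00.

0.00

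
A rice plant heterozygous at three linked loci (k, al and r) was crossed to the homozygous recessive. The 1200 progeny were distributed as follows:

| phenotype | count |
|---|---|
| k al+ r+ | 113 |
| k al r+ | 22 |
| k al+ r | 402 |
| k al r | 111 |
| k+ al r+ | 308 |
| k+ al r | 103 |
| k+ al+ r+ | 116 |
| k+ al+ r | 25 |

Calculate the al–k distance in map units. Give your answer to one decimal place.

22.8 map units

The two most frequent reciprocal classes, k+ al r+ and k al+ r, are the parental types, so the F1 was k+ al r+ / k al+ r.
The two rarest classes, k al r+ and k+ al+ r, are the double crossovers. Comparing them with the parentals, only the k allele has switched, so k is the middle locus and the order is al – k – r.
Crossovers in the al–k interval produce the single-crossover classes k+ al+ r+ and k al r (116 + 111 = 227) plus the double crossovers (47).
RF(al–k) = (227 + 47) / 1200 = 274/1200 = 0.2283 → 22.8 map units.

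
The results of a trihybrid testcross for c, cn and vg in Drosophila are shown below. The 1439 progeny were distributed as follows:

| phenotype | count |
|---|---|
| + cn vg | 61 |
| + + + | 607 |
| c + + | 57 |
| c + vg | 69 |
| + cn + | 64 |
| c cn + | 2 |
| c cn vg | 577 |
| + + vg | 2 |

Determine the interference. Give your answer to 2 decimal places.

The two most frequent reciprocal classes, c cn vg and + + +, are the parental types, so the F1 was c cn vg / + + +.
The two rarest classes, c cn + and + + vg, are the double crossovers. Comparing them with the parentals, only the vg allele has switched, so vg is the middle locus and the order is cn – vg – c.
cn–vg: (133 + 4)/1439 = 0.0952; vg–c: (118 + 4)/1439 = 0.0848.
Expected DCO frequency = 0.0952 × 0.0848 ≈ 0.00807; observed = 4/1439 ≈ 0.00278.
Coefficient of coincidence = 0.00278/0.00807 ≈ 0.34; interference = 1 − 0.34 = 0.66.

0.66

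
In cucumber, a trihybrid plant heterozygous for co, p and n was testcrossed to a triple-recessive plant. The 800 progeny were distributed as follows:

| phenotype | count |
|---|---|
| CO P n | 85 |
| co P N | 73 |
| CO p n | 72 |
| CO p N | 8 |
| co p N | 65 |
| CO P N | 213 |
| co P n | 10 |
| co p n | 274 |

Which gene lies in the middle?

The two most frequent reciprocal classes, co p n and CO P N, are the parental types, so the F1 was co p n / CO P N.
The two rarest classes, co P n and CO p N, are the double crossovers. Comparing them with the parentals, only the p allele has switched, so p is the middle locus and the order is n – p – co.

p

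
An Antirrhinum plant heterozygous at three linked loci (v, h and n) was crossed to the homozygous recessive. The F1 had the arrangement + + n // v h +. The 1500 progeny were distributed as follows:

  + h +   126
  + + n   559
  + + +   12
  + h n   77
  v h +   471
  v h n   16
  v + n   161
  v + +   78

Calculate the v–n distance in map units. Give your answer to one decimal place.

The two rarest classes, + + + and v h n, are the double crossovers. Comparing them with the parentals, only the n allele has switched, so n is the middle locus and the order is v – n – h.
Crossovers in the v–n interval produce the single-crossover classes v + n and + h + (161 + 126 = 287) plus the double crossovers (28).
RF(v–n) = (287 + 28) / 1500 = 315/1500 = 0.2100 → 21.0 map units.

21.0 map units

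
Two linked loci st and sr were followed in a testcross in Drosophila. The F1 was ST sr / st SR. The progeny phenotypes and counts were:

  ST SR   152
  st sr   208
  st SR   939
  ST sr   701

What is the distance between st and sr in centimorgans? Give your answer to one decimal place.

The recombinant classes are ST SR and st sr: 152 + 208 = 360.
Recombination frequency = 360/2000 = 0.1800 ≈ 18.0%, i.e. 18.0 centimorgans.

18.0 centimorgans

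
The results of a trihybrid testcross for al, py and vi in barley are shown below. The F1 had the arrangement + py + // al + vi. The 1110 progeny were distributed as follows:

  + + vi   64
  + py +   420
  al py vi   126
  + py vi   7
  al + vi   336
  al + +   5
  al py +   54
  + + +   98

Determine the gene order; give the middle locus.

The two rarest classes, + py vi and al + +, are the double crossovers. Comparing them with the parentals, only the vi allele has switched, so vi is the middle locus and the order is py – vi – al.

vi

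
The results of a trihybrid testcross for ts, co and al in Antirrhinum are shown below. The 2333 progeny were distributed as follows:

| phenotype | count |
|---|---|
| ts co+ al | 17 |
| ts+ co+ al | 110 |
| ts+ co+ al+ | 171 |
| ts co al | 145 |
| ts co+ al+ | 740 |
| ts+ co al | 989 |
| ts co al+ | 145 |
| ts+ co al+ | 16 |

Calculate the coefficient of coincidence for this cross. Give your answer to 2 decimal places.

0.77

The two most frequent reciprocal classes, ts+ co al and ts co+ al+, are the parental types, so the F1 was ts+ co al / ts co+ al+.
The two rarest classes, ts+ co al+ and ts co+ al, are the double crossovers. Comparing them with the parentals, only the al allele has switched, so al is the middle locus and the order is co – al – ts.
co–al: (255 + 33)/2333 = 0.1234; al–ts: (316 + 33)/2333 = 0.1496.
Expected DCO frequency = 0.1234 × 0.1496 ≈ 0.01846; observed = 33/2333 ≈ 0.01414.
Coefficient of coincidence = 0.01414/0.01846 ≈ 0.77.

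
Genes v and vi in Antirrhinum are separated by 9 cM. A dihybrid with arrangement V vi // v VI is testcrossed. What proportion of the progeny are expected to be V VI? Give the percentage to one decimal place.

4.5%

A map distance of 9 cM corresponds to a recombination frequency of 0.090.
The F1 is V vi / v VI, so V VI is a recombinant gamete class with expected frequency r/2 = 0.090/2 = 0.0450.
That is 0.0450 = 4.5% of the progeny.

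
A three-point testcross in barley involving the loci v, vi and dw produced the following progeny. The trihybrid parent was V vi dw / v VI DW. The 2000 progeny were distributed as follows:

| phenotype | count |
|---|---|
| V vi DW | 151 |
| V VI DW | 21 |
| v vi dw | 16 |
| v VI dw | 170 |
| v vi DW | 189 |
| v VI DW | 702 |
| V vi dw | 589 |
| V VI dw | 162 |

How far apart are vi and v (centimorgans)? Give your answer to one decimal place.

19.4 centimorgans

The two rarest classes, v vi dw and V VI DW, are the double crossovers. Comparing them with the parentals, only the v allele has switched, so v is the middle locus and the order is vi – v – dw.
Crossovers in the vi–v interval produce the single-crossover classes V VI dw and v vi DW (162 + 189 = 351) plus the double crossovers (37).
RF(vi–v) = (351 + 37) / 2000 = 388/2000 = 0.1940 → 19.4 centimorgans.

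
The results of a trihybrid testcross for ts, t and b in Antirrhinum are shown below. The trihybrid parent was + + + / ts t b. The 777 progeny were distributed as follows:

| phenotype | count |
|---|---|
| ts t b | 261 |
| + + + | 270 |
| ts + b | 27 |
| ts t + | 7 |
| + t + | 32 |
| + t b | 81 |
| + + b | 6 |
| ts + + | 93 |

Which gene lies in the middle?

The two rarest classes, + + b and ts t +, are the double crossovers. Comparing them with the parentals, only the b allele has switched, so b is the middle locus and the order is ts – b – t.

b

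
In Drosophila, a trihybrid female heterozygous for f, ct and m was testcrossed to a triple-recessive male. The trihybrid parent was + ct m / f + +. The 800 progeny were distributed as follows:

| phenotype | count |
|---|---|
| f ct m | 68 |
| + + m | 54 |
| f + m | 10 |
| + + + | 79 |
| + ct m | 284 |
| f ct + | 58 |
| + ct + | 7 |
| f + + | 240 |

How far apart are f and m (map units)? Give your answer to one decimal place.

The two rarest classes, + ct + and f + m, are the double crossovers. Comparing them with the parentals, only the m allele has switched, so m is the middle locus and the order is f – m – ct.
Crossovers in the f–m interval produce the single-crossover classes f ct m and + + + (68 + 79 = 147) plus the double crossovers (17).
RF(f–m) = (147 + 17) / 800 = 164/800 = 0.2050 → 20.5 map units.

20.5 map units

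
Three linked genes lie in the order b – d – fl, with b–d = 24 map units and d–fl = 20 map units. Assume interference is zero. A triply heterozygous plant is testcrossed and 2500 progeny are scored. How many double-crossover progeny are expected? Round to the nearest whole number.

120

Map distances give recombination frequencies of 0.240 and 0.200 for the two intervals.
With no interference, expected double-crossover frequency = 0.240 × 0.200 = 0.04800.
Expected number = 0.04800 × 2500 = 120.00 ≈ 120.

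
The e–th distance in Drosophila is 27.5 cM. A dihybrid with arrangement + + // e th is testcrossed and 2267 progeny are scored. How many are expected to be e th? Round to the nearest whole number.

822

A map distance of 27.5 cM corresponds to a recombination frequency of 0.275.
The F1 is + + / e th, so e th is a parental gamete class with expected frequency (1 − r)/2 = 0.725/2 = 0.3625.
Expected number = 0.3625 × 2267 = 821.79 ≈ 822.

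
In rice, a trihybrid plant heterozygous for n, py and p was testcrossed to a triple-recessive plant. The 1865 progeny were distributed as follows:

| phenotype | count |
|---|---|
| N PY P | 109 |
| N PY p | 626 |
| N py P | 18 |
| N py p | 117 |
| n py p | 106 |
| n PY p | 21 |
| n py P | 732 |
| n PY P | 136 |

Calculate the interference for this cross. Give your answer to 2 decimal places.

0.02

The two most frequent reciprocal classes, N PY p and n py P, are the parental types, so the F1 was N PY p / n py P.
The two rarest classes, n PY p and N py P, are the double crossovers. Comparing them with the parentals, only the n allele has switched, so n is the middle locus and the order is py – n – p.
py–n: (253 + 39)/1865 = 0.1566; n–p: (215 + 39)/1865 = 0.1362.
Expected DCO frequency = 0.1566 × 0.1362 ≈ 0.02133; observed = 39/1865 ≈ 0.02091.
Coefficient of coincidence = 0.02091/0.02133 ≈ 0.98; interference = 1 − 0.98 = 0.02.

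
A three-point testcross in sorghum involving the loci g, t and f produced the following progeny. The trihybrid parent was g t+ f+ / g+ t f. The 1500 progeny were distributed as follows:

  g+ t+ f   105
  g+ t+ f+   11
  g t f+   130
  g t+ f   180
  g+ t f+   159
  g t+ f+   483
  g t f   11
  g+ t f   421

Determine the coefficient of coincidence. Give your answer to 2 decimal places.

0.36

The two rarest classes, g+ t+ f+ and g t f, are the double crossovers. Comparing them with the parentals, only the g allele has switched, so g is the middle locus and the order is f – g – t.
f–g: (339 + 22)/1500 = 0.2407; g–t: (235 + 22)/1500 = 0.1713.
Expected DCO frequency = 0.2407 × 0.1713 ≈ 0.04123; observed = 22/1500 ≈ 0.01467.
Coefficient of coincidence = 0.01467/0.04123 ≈ 0.36.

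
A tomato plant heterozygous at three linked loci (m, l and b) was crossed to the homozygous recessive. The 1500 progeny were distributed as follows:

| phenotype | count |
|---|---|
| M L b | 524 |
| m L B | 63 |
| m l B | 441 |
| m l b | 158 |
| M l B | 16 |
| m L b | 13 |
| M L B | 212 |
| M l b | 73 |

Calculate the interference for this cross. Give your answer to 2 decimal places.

0.34

The two most frequent reciprocal classes, m l B and M L b, are the parental types, so the F1 was m l B / M L b.
The two rarest classes, M l B and m L b, are the double crossovers. Comparing them with the parentals, only the m allele has switched, so m is the middle locus and the order is b – m – l.
b–m: (370 + 29)/1500 = 0.2660; m–l: (136 + 29)/1500 = 0.1100.
Expected DCO frequency = 0.2660 × 0.1100 ≈ 0.02926; observed = 29/1500 ≈ 0.01933.
Coefficient of coincidence = 0.01933/0.02926 ≈ 0.66; interference = 1 − 0.66 = 0.34.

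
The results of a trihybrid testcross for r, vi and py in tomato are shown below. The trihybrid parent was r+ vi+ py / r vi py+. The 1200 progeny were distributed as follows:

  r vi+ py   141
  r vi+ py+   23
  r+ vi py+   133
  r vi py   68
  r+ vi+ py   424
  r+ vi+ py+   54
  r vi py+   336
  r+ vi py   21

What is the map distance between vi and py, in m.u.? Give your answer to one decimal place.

The two rarest classes, r+ vi py and r vi+ py+, are the double crossovers. Comparing them with the parentals, only the vi allele has switched, so vi is the middle locus and the order is py – vi – r.
Crossovers in the py–vi interval produce the single-crossover classes r+ vi+ py+ and r vi py (54 + 68 = 122) plus the double crossovers (44).
RF(py–vi) = (122 + 44) / 1200 = 166/1200 = 0.1383 → 13.8 m.u.

13.8 m.u.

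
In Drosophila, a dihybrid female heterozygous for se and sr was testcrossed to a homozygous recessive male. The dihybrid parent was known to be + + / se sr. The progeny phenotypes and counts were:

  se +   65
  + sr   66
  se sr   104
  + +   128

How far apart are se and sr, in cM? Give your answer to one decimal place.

The recombinant classes are + sr and se +: 66 + 65 = 131.
Recombination frequency = 131/363 = 0.3609 ≈ 36.1%, i.e. 36.1 cM.

36.1 cM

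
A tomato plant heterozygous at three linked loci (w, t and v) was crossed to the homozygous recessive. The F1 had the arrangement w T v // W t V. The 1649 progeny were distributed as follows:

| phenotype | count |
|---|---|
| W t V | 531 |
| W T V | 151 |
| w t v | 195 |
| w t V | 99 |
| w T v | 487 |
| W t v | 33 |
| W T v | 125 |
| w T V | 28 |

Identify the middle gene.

The two rarest classes, w T V and W t v, are the double crossovers. Comparing them with the parentals, only the v allele has switched, so v is the middle locus and the order is w – v – t.

v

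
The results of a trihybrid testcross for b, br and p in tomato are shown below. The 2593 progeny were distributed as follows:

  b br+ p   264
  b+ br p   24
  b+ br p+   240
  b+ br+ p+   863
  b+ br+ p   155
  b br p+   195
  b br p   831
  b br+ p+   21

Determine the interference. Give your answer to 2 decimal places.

0.46

The two most frequent reciprocal classes, b br p and b+ br+ p+, are the parental types, so the F1 was b br p / b+ br+ p+.
The two rarest classes, b+ br p and b br+ p+, are the double crossovers. Comparing them with the parentals, only the b allele has switched, so b is the middle locus and the order is br – b – p.
br–b: (504 + 45)/2593 = 0.2117; b–p: (350 + 45)/2593 = 0.1523.
Expected DCO frequency = 0.2117 × 0.1523 ≈ 0.03224; observed = 45/2593 ≈ 0.01735.
Coefficient of coincidence = 0.01735/0.03224 ≈ 0.54; interference = 1 − 0.54 = 0.46.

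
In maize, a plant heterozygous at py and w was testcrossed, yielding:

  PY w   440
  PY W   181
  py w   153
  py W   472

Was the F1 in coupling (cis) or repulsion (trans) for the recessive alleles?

trans

The two most frequent classes are PY w (440) and py W (472); these are the parental (non-recombinant) types.
So the F1 carried PY w on one chromosome and py W on the other — the recessive alleles are on opposite chromosomes (trans / repulsion).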